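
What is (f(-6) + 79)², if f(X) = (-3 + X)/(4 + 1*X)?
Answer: 27889/4 ≈ 6972.3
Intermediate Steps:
f(X) = (-3 + X)/(4 + X)
(f(-6) + 79)² = ((-3 - 6)/(4 - 6) + 79)² = (-9/(-2) + 79)² = (-½*(-9) + 79)² = (9/2 + 79)² = (167/2)² = 27889/4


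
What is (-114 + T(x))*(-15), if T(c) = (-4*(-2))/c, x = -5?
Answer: 1734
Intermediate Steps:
T(c) = 8/c
(-114 + T(x))*(-15) = (-114 + 8/(-5))*(-15) = (-114 + 8*(-⅕))*(-15) = (-114 - 8/5)*(-15) = -578/5*(-15) = 1734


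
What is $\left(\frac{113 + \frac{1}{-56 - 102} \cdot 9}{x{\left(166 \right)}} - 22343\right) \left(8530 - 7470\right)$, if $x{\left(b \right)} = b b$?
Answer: $- \frac{310586411145}{13114} \approx -2.3684 \cdot 10^{7}$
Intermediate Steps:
$x{\left(b \right)} = b^{2}$
$\left(\frac{113 + \frac{1}{-56 - 102} \cdot 9}{x{\left(166 \right)}} - 22343\right) \left(8530 - 7470\right) = \left(\frac{113 + \frac{1}{-56 - 102} \cdot 9}{166^{2}} - 22343\right) \left(8530 - 7470\right) = \left(\frac{113 + \frac{1}{-158} \cdot 9}{27556} - 22343\right) 1060 = \left(\left(113 - \frac{9}{158}\right) \frac{1}{27556} - 22343\right) 1060 = \left(\frac{17845}{158} \cdot \frac{1}{27556} - 22343\right) 1060 = \left(\frac{215}{52456} - 22343\right) 1060 = \left(- \frac{1172024193}{52456}\right) 1060 = - \frac{310586411145}{13114}$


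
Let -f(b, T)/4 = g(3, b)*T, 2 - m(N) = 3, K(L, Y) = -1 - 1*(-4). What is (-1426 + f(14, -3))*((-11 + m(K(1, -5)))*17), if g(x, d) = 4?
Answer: 281112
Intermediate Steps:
K(L, Y) = 3 (K(L, Y) = -1 + 4 = 3)
m(N) = -1 (m(N) = 2 - 1*3 = 2 - 3 = -1)
f(b, T) = -16*T
(-1426 + f(14, -3))*((-11 + m(K(1, -5)))*17) = (-1426 - 16*(-3))*((-11 - 1)*17) = (-1426 + 48)*(-12*17) = -1378*(-204) = 281112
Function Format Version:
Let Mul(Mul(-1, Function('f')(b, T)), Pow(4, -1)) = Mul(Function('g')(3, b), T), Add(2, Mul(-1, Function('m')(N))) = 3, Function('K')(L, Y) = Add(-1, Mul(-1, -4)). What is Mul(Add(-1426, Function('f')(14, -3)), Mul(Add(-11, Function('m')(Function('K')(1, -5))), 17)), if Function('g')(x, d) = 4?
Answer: 281112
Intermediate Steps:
Function('K')(L, Y) = 3 (Function('K')(L, Y) = Add(-1, 4) = 3)
Function('m')(N) = -1 (Function('m')(N) = Add(2, Mul(-1, 3)) = Add(2, -3) = -1)
Function('f')(b, T) = Mul(-16, T) (Function('f')(b, T) = Mul(-4, Mul(4, T)) = Mul(-16, T))
Mul(Add(-1426, Function('f')(14, -3)), Mul(Add(-11, Function('m')(Function('K')(1, -5))), 17)) = Mul(Add(-1426, Mul(-16, -3)), Mul(Add(-11, -1), 17)) = Mul(Add(-1426, 48), Mul(-12, 17)) = Mul(-1378, -204) = 281112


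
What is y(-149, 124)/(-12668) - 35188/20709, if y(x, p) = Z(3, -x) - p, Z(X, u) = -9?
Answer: -443007287/262341612 ≈ -1.6887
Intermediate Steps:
y(x, p) = -9 - p
y(-149, 124)/(-12668) - 35188/20709 = (-9 - 1*124)/(-12668) - 35188/20709 = (-9 - 124)*(-1/12668) - 35188*1/20709 = -133*(-1/12668) - 35188/20709 = 133/12668 - 35188/20709 = -443007287/262341612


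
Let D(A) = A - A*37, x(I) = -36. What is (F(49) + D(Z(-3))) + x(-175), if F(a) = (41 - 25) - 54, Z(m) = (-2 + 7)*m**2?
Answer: -1694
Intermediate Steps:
Z(m) = 5*m**2
D(A) = -36*A (D(A) = A - 37*A = -36*A)
F(a) = -38 (F(a) = 16 - 54 = -38)
(F(49) + D(Z(-3))) + x(-175) = (-38 - 180*(-3)**2) - 36 = (-38 - 180*9) - 36 = (-38 - 36*45) - 36 = (-38 - 1620) - 36 = -1658 - 36 = -1694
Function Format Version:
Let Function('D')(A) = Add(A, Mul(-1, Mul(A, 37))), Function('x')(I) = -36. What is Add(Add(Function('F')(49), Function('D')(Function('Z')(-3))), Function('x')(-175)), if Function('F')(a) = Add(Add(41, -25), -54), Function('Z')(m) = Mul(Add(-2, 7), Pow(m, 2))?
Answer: -1694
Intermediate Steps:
Function('Z')(m) = Mul(5, Pow(m, 2))
Function('D')(A) = Mul(-36, A) (Function('D')(A) = Add(A, Mul(-1, Mul(37, A))) = Add(A, Mul(-37, A)) = Mul(-36, A))
Function('F')(a) = -38 (Function('F')(a) = Add(16, -54) = -38)
Add(Add(Function('F')(49), Function('D')(Function('Z')(-3))), Function('x')(-175)) = Add(Add(-38, Mul(-36, Mul(5, Pow(-3, 2)))), -36) = Add(Add(-38, Mul(-36, Mul(5, 9))), -36) = Add(Add(-38, Mul(-36, 45)), -36) = Add(Add(-38, -1620), -36) = Add(-1658, -36) = -1694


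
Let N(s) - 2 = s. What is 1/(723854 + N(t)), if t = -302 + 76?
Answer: 1/723630 ≈ 1.3819e-6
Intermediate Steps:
t = -226
N(s) = 2 + s
1/(723854 + N(t)) = 1/(723854 + (2 - 226)) = 1/(723854 - 224) = 1/723630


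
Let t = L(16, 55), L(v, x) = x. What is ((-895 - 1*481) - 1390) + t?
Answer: -2711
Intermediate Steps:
t = 55
((-895 - 1*481) - 1390) + t = ((-895 - 1*481) - 1390) + 55 = ((-895 - 481) - 1390) + 55 = (-1376 - 1390) + 55 = -2766 + 55 = -2711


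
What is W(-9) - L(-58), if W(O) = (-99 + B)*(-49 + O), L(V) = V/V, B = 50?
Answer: 2841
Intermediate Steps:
L(V) = 1
W(O) = 2401 - 49*O (W(O) = (-99 + 50)*(-49 + O) = -49*(-49 + O) = 2401 - 49*O)
W(-9) - L(-58) = (2401 - 49*(-9)) - 1*1 = (2401 + 441) - 1 = 2842 - 1 = 2841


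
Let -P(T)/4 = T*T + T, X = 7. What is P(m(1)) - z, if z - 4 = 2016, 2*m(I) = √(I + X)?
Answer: -2028 - 4*√2 ≈ -2033.7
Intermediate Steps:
m(I) = √(7 + I)/2 (m(I) = √(I + 7)/2 = √(7 + I)/2)
z = 2020 (z = 4 + 2016 = 2020)
P(T) = -4*T - 4*T² (P(T) = -4*(T*T + T) = -4*(T² + T) = -4*(T + T²) = -4*T - 4*T²)
P(m(1)) - z = -4*√(7 + 1)/2*(1 + √(7 + 1)/2) - 1*2020 = -4*√8/2*(1 + √8/2) - 2020 = -4*(2*√2)/2*(1 + (2*√2)/2) - 2020 = -4*√2*(1 + √2) - 2020 = -2020 - 4*√2*(1 + √2)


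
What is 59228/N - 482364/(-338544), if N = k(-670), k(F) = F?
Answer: -4089573/47020 ≈ -86.975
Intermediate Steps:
N = -670
59228/N - 482364/(-338544) = 59228/(-670) - 482364/(-338544) = 59228*(-1/670) - 482364*(-1/338544) = -442/5 + 13399/9404 = -4089573/47020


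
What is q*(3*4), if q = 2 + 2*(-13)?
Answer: -288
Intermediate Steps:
q = -24 (q = 2 - 26 = -24)
q*(3*4) = -72*4 = -24*12 = -288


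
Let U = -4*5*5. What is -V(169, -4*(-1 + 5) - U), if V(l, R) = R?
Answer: -84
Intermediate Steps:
U = -100 (U = -20*5 = -100)
-V(169, -4*(-1 + 5) - U) = -(-4*(-1 + 5) - 1*(-100)) = -(-4*4 + 100) = -(-16 + 100) = -1*84 = -84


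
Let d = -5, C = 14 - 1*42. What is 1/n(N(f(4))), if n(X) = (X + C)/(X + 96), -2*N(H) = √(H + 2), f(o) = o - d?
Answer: -10763/3125 + 248*√11/3125 ≈ -3.1810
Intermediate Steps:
C = -28 (C = 14 - 42 = -28)
f(o) = 5 + o (f(o) = o - 1*(-5) = o + 5 = 5 + o)
N(H) = -√(2 + H)/2 (N(H) = -√(H + 2)/2 = -√(2 + H)/2)
n(X) = (-28 + X)/(96 + X) (n(X) = (X - 28)/(X + 96) = (-28 + X)/(96 + X))
1/n(N(f(4))) = 1/((-28 - √(2 + (5 + 4))/2)/(96 - √(2 + (5 + 4))/2)) = 1/((-28 - √(2 + 9)/2)/(96 - √(2 + 9)/2)) = 1/((-28 - √11/2)/(96 - √11/2)) = (96 - √11/2)/(-28 - √11/2)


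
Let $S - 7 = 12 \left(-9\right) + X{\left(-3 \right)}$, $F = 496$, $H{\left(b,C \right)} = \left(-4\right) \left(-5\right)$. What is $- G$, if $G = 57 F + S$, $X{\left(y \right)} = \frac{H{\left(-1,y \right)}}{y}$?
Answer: $- \frac{84493}{3} \approx -28164.0$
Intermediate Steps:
$H{\left(b,C \right)} = 20$
$X{\left(y \right)} = \frac{20}{y}$
$S = - \frac{323}{3}$ ($S = 7 + \left(12 \left(-9\right) + \frac{20}{-3}\right) = 7 + \left(-108 + 20 \left(- \frac{1}{3}\right)\right) = 7 - \frac{344}{3} = - \frac{323}{3} \approx -107.67$)
$G = \frac{84493}{3}$ ($G = 57 \cdot 496 - \frac{323}{3} = 28272 - \frac{323}{3} = \frac{84493}{3} \approx 28164.0$)
$- G = \left(-1\right) \frac{84493}{3} = - \frac{84493}{3}$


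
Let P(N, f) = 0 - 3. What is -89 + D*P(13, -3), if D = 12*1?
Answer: -125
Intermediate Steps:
P(N, f) = -3
D = 12
-89 + D*P(13, -3) = -89 + 12*(-3) = -89 - 36 = -125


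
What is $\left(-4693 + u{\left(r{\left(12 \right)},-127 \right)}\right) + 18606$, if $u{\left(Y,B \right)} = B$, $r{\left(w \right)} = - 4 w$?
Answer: $13786$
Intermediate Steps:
$\left(-4693 + u{\left(r{\left(12 \right)},-127 \right)}\right) + 18606 = \left(-4693 - 127\right) + 18606 = -4820 + 18606 = 13786$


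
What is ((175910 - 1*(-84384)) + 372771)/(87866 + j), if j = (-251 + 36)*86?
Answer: 633065/69376 ≈ 9.1251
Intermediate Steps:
j = -18490 (j = -215*86 = -18490)
((175910 - 1*(-84384)) + 372771)/(87866 + j) = ((175910 - 1*(-84384)) + 372771)/(87866 - 18490) = ((175910 + 84384) + 372771)/69376 = (260294 + 372771)*(1/69376) = 633065*(1/69376) = 633065/69376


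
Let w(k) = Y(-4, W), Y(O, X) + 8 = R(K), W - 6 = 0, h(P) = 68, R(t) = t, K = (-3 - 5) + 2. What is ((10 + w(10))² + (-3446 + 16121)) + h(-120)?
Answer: 12759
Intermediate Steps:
K = -6 (K = -8 + 2 = -6)
W = 6 (W = 6 + 0 = 6)
Y(O, X) = -14 (Y(O, X) = -8 - 6 = -14)
w(k) = -14
((10 + w(10))² + (-3446 + 16121)) + h(-120) = ((10 - 14)² + (-3446 + 16121)) + 68 = ((-4)² + 12675) + 68 = (16 + 12675) + 68 = 12691 + 68 = 12759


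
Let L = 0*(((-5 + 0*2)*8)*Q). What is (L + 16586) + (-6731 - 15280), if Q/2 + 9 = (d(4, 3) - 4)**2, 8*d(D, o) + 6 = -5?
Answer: -5425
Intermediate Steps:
d(D, o) = -11/8 (d(D, o) = -3/4 + (1/8)*(-5) = -3/4 - 5/8 = -11/8)
Q = 1273/32 (Q = -18 + 2*(-11/8 - 4)**2 = -18 + 2*(-43/8)**2 = -18 + 2*(1849/64) = -18 + 1849/32 = 1273/32 ≈ 39.781)
L = 0 (L = 0*(((-5 + 0*2)*8)*(1273/32)) = 0*(((-5 + 0)*8)*(1273/32)) = 0*(-5*8*(1273/32)) = 0*(-40*1273/32) = 0*(-6365/4) = 0)
(L + 16586) + (-6731 - 15280) = (0 + 16586) + (-6731 - 15280) = 16586 - 22011 = -5425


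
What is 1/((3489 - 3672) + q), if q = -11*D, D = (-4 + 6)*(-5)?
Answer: -1/73 ≈ -0.013699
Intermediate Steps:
D = -10 (D = 2*(-5) = -10)
q = 110 (q = -11*(-10) = 110)
1/((3489 - 3672) + q) = 1/((3489 - 3672) + 110) = 1/(-183 + 110) = 1/(-73) = -1/73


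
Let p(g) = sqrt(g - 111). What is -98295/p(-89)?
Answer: 19659*I*sqrt(2)/4 ≈ 6950.5*I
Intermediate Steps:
p(g) = sqrt(-111 + g)
-98295/p(-89) = -98295/sqrt(-111 - 89) = -98295*(-I*sqrt(2)/20) = -(-19659)*I*sqrt(2)/4 = 19659*I*sqrt(2)/4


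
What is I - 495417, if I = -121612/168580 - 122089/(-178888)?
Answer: -3735065360385879/7539234760 ≈ -4.9542e+5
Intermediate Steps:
I = -293290959/7539234760 (I = -121612*1/168580 - 122089*(-1/178888) = -30403/42145 + 122089/178888 = -293290959/7539234760 ≈ -0.038902)
I - 495417 = -293290959/7539234760 - 495417 = -3735065360385879/7539234760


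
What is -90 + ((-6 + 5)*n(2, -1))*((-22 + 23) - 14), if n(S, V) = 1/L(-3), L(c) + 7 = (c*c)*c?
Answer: -3073/34 ≈ -90.382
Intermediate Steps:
L(c) = -7 + c³ (L(c) = -7 + (c*c)*c = -7 + c²*c = -7 + c³)
n(S, V) = -1/34 (n(S, V) = 1/(-7 + (-3)³) = 1/(-7 - 27) = 1/(-34) = -1/34)
-90 + ((-6 + 5)*n(2, -1))*((-22 + 23) - 14) = -90 + ((-6 + 5)*(-1/34))*((-22 + 23) - 14) = -90 + (-1*(-1/34))*(1 - 14) = -90 + (1/34)*(-13) = -90 - 13/34 = -3073/34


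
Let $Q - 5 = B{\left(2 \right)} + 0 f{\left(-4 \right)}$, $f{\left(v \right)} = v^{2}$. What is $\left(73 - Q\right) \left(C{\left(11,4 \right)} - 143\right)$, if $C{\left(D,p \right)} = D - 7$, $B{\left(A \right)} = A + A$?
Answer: $-8896$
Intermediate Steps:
$B{\left(A \right)} = 2 A$
$Q = 9$ ($Q = 5 + \left(2 \cdot 2 + 0 \left(-4\right)^{2}\right) = 5 + \left(4 + 0 \cdot 16\right) = 5 + \left(4 + 0\right) = 5 + 4 = 9$)
$C{\left(D,p \right)} = -7 + D$ ($C{\left(D,p \right)} = D - 7 = -7 + D$)
$\left(73 - Q\right) \left(C{\left(11,4 \right)} - 143\right) = \left(73 - 9\right) \left(\left(-7 + 11\right) - 143\right) = \left(73 - 9\right) \left(4 - 143\right) = 64 \left(-139\right) = -8896$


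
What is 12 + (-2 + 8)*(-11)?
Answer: -54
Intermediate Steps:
12 + (-2 + 8)*(-11) = 12 + 6*(-11) = 12 - 66 = -54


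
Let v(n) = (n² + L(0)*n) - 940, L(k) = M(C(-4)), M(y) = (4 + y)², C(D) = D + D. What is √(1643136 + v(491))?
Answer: √1891133 ≈ 1375.2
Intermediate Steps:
C(D) = 2*D
L(k) = 16 (L(k) = (4 + 2*(-4))² = (4 - 8)² = (-4)² = 16)
v(n) = -940 + n² + 16*n (v(n) = (n² + 16*n) - 940 = -940 + n² + 16*n)
√(1643136 + v(491)) = √(1643136 + (-940 + 491² + 16*491)) = √(1643136 + (-940 + 241081 + 7856)) = √(1643136 + 247997) = √1891133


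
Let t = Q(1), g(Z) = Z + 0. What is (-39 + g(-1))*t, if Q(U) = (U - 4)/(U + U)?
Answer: 60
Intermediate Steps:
g(Z) = Z
Q(U) = (-4 + U)/(2*U) (Q(U) = (-4 + U)/((2*U)) = (-4 + U)*(1/(2*U)) = (-4 + U)/(2*U))
t = -3/2 (t = (½)*(-4 + 1)/1 = (½)*1*(-3) = -3/2 ≈ -1.5000)
(-39 + g(-1))*t = (-39 - 1)*(-3/2) = -40*(-3/2) = 60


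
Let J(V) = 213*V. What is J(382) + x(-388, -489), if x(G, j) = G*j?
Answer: 271098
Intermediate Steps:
J(382) + x(-388, -489) = 213*382 - 388*(-489) = 81366 + 189732 = 271098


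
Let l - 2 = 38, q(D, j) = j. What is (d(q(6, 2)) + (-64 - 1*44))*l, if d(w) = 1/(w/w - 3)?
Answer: -4340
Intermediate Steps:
l = 40 (l = 2 + 38 = 40)
d(w) = -½ (d(w) = 1/(1 - 3) = 1/(-2) = -½)
(d(q(6, 2)) + (-64 - 1*44))*l = (-½ + (-64 - 1*44))*40 = (-½ + (-64 - 44))*40 = (-½ - 108)*40 = -217/2*40 = -4340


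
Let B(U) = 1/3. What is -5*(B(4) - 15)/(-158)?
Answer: -110/237 ≈ -0.46414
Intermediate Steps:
B(U) = ⅓
-5*(B(4) - 15)/(-158) = -5*(⅓ - 15)/(-158) = -5*(-44/3)*(-1/158) = (220/3)*(-1/158) = -110/237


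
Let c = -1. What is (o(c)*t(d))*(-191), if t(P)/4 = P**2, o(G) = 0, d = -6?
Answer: 0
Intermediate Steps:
t(P) = 4*P**2
(o(c)*t(d))*(-191) = (0*(4*(-6)**2))*(-191) = (0*(4*36))*(-191) = (0*144)*(-191) = 0*(-191) = 0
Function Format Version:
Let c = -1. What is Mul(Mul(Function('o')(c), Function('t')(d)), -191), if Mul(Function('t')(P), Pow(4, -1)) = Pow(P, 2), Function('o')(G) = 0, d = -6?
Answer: 0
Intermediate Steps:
Function('t')(P) = Mul(4, Pow(P, 2))
Mul(Mul(Function('o')(c), Function('t')(d)), -191) = Mul(Mul(0, Mul(4, Pow(-6, 2))), -191) = Mul(Mul(0, Mul(4, 36)), -191) = Mul(Mul(0, 144), -191) = Mul(0, -191) = 0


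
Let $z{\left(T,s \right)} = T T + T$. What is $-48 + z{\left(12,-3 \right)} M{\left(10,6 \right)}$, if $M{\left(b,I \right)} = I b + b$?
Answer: $10872$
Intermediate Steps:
$M{\left(b,I \right)} = b + I b$
$z{\left(T,s \right)} = T + T^{2}$ ($z{\left(T,s \right)} = T^{2} + T = T + T^{2}$)
$-48 + z{\left(12,-3 \right)} M{\left(10,6 \right)} = -48 + 12 \left(1 + 12\right) 10 \left(1 + 6\right) = -48 + 12 \cdot 13 \cdot 10 \cdot 7 = -48 + 156 \cdot 70 = -48 + 10920 = 10872$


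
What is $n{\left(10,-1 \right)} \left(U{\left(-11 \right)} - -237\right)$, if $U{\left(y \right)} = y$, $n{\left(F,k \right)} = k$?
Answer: $-226$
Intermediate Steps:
$n{\left(10,-1 \right)} \left(U{\left(-11 \right)} - -237\right) = - (-11 - -237) = - (-11 + 237) = \left(-1\right) 226 = -226$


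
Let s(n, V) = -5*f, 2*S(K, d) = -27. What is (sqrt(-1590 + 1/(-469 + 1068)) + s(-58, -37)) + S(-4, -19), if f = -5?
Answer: 23/2 + I*sqrt(570492991)/599 ≈ 11.5 + 39.875*I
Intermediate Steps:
S(K, d) = -27/2 (S(K, d) = (1/2)*(-27) = -27/2)
s(n, V) = 25 (s(n, V) = -5*(-5) = 25)
(sqrt(-1590 + 1/(-469 + 1068)) + s(-58, -37)) + S(-4, -19) = (sqrt(-1590 + 1/(-469 + 1068)) + 25) - 27/2 = (sqrt(-1590 + 1/599) + 25) - 27/2 = (sqrt(-952409/599) + 25) - 27/2 = (I*sqrt(570492991)/599 + 25) - 27/2 = (25 + I*sqrt(570492991)/599) - 27/2 = 23/2 + I*sqrt(570492991)/599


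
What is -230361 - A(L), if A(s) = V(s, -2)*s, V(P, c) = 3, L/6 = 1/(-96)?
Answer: -3685773/16 ≈ -2.3036e+5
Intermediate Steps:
L = -1/16 (L = 6/(-96) = 6*(-1/96) = -1/16 ≈ -0.062500)
A(s) = 3*s
-230361 - A(L) = -230361 - 3*(-1)/16 = -230361 - 1*(-3/16) = -230361 + 3/16 = -3685773/16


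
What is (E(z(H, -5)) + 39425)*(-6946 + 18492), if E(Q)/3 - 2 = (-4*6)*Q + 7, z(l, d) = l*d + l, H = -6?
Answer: 435561304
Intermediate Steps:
z(l, d) = l + d*l (z(l, d) = d*l + l = l + d*l)
E(Q) = 27 - 72*Q (E(Q) = 6 + 3*((-4*6)*Q + 7) = 6 + 3*(-24*Q + 7) = 6 + 3*(7 - 24*Q) = 6 + (21 - 72*Q) = 27 - 72*Q)
(E(z(H, -5)) + 39425)*(-6946 + 18492) = ((27 - (-432)*(1 - 5)) + 39425)*(-6946 + 18492) = ((27 - (-432)*(-4)) + 39425)*11546 = ((27 - 72*24) + 39425)*11546 = ((27 - 1728) + 39425)*11546 = (-1701 + 39425)*11546 = 37724*11546 = 435561304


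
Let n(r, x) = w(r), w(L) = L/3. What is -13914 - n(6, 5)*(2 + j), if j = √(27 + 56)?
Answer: -13918 - 2*√83 ≈ -13936.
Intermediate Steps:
w(L) = L/3 (w(L) = L*(⅓) = L/3)
n(r, x) = r/3
j = √83 ≈ 9.1104
-13914 - n(6, 5)*(2 + j) = -13914 - (⅓)*6*(2 + √83) = -13914 - 2*(2 + √83) = -13914 - (4 + 2*√83) = -13914 + (-4 - 2*√83) = -13918 - 2*√83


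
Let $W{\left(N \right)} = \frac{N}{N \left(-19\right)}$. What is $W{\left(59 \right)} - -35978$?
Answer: $\frac{683581}{19} \approx 35978.0$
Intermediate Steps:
$W{\left(N \right)} = - \frac{1}{19}$ ($W{\left(N \right)} = \frac{N}{\left(-19\right) N} = N \left(- \frac{1}{19 N}\right) = - \frac{1}{19}$)
$W{\left(59 \right)} - -35978 = - \frac{1}{19} - -35978 = - \frac{1}{19} + 35978 = \frac{683581}{19}$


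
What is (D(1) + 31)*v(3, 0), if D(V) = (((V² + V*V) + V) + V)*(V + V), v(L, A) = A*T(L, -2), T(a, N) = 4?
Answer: 0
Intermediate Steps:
v(L, A) = 4*A (v(L, A) = A*4 = 4*A)
D(V) = 2*V*(2*V + 2*V²) (D(V) = (((V² + V²) + V) + V)*(2*V) = ((2*V² + V) + V)*(2*V) = ((V + 2*V²) + V)*(2*V) = (2*V + 2*V²)*(2*V) = 2*V*(2*V + 2*V²))
(D(1) + 31)*v(3, 0) = (4*1²*(1 + 1) + 31)*(4*0) = (4*1*2 + 31)*0 = (8 + 31)*0 = 39*0 = 0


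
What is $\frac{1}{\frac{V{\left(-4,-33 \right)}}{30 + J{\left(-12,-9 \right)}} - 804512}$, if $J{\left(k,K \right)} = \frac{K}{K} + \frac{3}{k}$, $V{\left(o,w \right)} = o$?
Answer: $- \frac{123}{98954992} \approx -1.243 \cdot 10^{-6}$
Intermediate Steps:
$J{\left(k,K \right)} = 1 + \frac{3}{k}$
$\frac{1}{\frac{V{\left(-4,-33 \right)}}{30 + J{\left(-12,-9 \right)}} - 804512} = \frac{1}{- \frac{4}{30 + \frac{3 - 12}{-12}} - 804512} = \frac{1}{- \frac{4}{30 - - \frac{3}{4}} - 804512} = \frac{1}{- \frac{4}{30 + \frac{3}{4}} - 804512} = \frac{1}{- \frac{4}{\frac{123}{4}} - 804512} = \frac{1}{\left(-4\right) \frac{4}{123} - 804512} = \frac{1}{- \frac{16}{123} - 804512} = \frac{1}{- \frac{98954992}{123}} = - \frac{123}{98954992}$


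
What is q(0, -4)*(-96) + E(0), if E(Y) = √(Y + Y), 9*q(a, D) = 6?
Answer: -64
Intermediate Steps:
q(a, D) = ⅔ (q(a, D) = (⅑)*6 = ⅔)
E(Y) = √2*√Y (E(Y) = √(2*Y) = √2*√Y)
q(0, -4)*(-96) + E(0) = (⅔)*(-96) + √2*√0 = -64 + √2*0 = -64 + 0 = -64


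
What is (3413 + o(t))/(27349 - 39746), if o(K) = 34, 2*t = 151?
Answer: -3447/12397 ≈ -0.27805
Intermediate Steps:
t = 151/2 (t = (½)*151 = 151/2 ≈ 75.500)
(3413 + o(t))/(27349 - 39746) = (3413 + 34)/(27349 - 39746) = 3447/(-12397) = 3447*(-1/12397) = -3447/12397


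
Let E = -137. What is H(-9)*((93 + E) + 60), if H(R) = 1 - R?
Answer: 160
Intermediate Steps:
H(-9)*((93 + E) + 60) = (1 - 1*(-9))*((93 - 137) + 60) = (1 + 9)*(-44 + 60) = 10*16 = 160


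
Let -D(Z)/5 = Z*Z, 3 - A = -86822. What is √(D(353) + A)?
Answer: 18*I*√1655 ≈ 732.27*I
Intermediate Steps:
A = 86825 (A = 3 - 1*(-86822) = 3 + 86822 = 86825)
D(Z) = -5*Z² (D(Z) = -5*Z*Z = -5*Z²)
√(D(353) + A) = √(-5*353² + 86825) = √(-5*124609 + 86825) = √(-623045 + 86825) = √(-536220) = 18*I*√1655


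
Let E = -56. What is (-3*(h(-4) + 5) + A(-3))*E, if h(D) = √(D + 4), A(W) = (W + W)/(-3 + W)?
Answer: 784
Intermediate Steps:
A(W) = 2*W/(-3 + W) (A(W) = (2*W)/(-3 + W) = 2*W/(-3 + W))
h(D) = √(4 + D)
(-3*(h(-4) + 5) + A(-3))*E = (-3*(√(4 - 4) + 5) + 2*(-3)/(-3 - 3))*(-56) = (-3*(√0 + 5) + 2*(-3)/(-6))*(-56) = (-3*(0 + 5) + 2*(-3)*(-⅙))*(-56) = (-3*5 + 1)*(-56) = (-15 + 1)*(-56) = -14*(-56) = 784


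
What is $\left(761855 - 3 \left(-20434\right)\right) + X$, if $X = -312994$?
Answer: $510163$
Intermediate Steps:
$\left(761855 - 3 \left(-20434\right)\right) + X = \left(761855 - 3 \left(-20434\right)\right) - 312994 = \left(761855 - -61302\right) - 312994 = \left(761855 + 61302\right) - 312994 = 823157 - 312994 = 510163$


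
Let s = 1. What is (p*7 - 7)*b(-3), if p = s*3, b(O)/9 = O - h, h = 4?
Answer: -882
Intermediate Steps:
b(O) = -36 + 9*O (b(O) = 9*(O - 1*4) = 9*(O - 4) = 9*(-4 + O) = -36 + 9*O)
p = 3 (p = 1*3 = 3)
(p*7 - 7)*b(-3) = (3*7 - 7)*(-36 + 9*(-3)) = (21 - 7)*(-36 - 27) = 14*(-63) = -882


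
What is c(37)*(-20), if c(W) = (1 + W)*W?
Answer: -28120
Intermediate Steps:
c(W) = W*(1 + W)
c(37)*(-20) = (37*(1 + 37))*(-20) = (37*38)*(-20) = 1406*(-20) = -28120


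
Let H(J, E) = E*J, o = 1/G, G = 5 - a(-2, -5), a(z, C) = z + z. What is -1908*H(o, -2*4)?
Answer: 1696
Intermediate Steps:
a(z, C) = 2*z
G = 9 (G = 5 - 2*(-2) = 5 - 1*(-4) = 5 + 4 = 9)
o = ⅑ (o = 1/9 = ⅑ ≈ 0.11111)
-1908*H(o, -2*4) = -1908*(-2*4)/9 = -(-15264)/9 = -1908*(-8/9) = 1696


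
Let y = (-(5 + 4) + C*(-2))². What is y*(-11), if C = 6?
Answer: -4851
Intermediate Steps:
y = 441 (y = (-(5 + 4) + 6*(-2))² = (-1*9 - 12)² = (-9 - 12)² = (-21)² = 441)
y*(-11) = 441*(-11) = -4851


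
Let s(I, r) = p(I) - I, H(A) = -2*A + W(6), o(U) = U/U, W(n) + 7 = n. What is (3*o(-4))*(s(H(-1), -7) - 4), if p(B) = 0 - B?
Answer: -18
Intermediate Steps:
p(B) = -B
W(n) = -7 + n
o(U) = 1
H(A) = -1 - 2*A (H(A) = -2*A + (-7 + 6) = -2*A - 1 = -1 - 2*A)
s(I, r) = -2*I (s(I, r) = -I - I = -2*I)
(3*o(-4))*(s(H(-1), -7) - 4) = (3*1)*(-2*(-1 - 2*(-1)) - 4) = 3*(-2*(-1 + 2) - 4) = 3*(-2*1 - 4) = 3*(-2 - 4) = 3*(-6) = -18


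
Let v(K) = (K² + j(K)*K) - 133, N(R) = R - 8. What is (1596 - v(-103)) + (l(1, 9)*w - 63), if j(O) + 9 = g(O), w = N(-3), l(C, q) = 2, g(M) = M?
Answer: -20501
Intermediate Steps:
N(R) = -8 + R
w = -11 (w = -8 - 3 = -11)
j(O) = -9 + O
v(K) = -133 + K² + K*(-9 + K) (v(K) = (K² + (-9 + K)*K) - 133 = (K² + K*(-9 + K)) - 133 = -133 + K² + K*(-9 + K))
(1596 - v(-103)) + (l(1, 9)*w - 63) = (1596 - (-133 + (-103)² - 103*(-9 - 103))) + (2*(-11) - 63) = (1596 - (-133 + 10609 - 103*(-112))) + (-22 - 63) = (1596 - (-133 + 10609 + 11536)) - 85 = (1596 - 1*22012) - 85 = (1596 - 22012) - 85 = -20416 - 85 = -20501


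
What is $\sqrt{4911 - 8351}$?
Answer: $4 i \sqrt{215} \approx 58.651 i$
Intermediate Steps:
$\sqrt{4911 - 8351} = \sqrt{-3440} = 4 i \sqrt{215}$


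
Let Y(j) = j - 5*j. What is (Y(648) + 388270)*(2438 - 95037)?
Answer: -35713397122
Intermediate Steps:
Y(j) = -4*j
(Y(648) + 388270)*(2438 - 95037) = (-4*648 + 388270)*(2438 - 95037) = (-2592 + 388270)*(-92599) = 385678*(-92599) = -35713397122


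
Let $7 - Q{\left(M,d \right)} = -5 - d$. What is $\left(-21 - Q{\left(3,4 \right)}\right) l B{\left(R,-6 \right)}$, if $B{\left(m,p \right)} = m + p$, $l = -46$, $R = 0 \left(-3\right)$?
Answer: $-10212$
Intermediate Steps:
$R = 0$
$Q{\left(M,d \right)} = 12 + d$ ($Q{\left(M,d \right)} = 7 - \left(-5 - d\right) = 7 + \left(5 + d\right) = 12 + d$)
$\left(-21 - Q{\left(3,4 \right)}\right) l B{\left(R,-6 \right)} = \left(-21 - \left(12 + 4\right)\right) \left(-46\right) \left(0 - 6\right) = \left(-21 - 16\right) \left(-46\right) \left(-6\right) = \left(-37\right) \left(-46\right) \left(-6\right) = 1702 \left(-6\right) = -10212$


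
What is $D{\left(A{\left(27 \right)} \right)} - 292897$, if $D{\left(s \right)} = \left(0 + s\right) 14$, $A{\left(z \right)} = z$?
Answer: $-292519$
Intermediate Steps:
$D{\left(s \right)} = 14 s$ ($D{\left(s \right)} = s 14 = 14 s$)
$D{\left(A{\left(27 \right)} \right)} - 292897 = 14 \cdot 27 - 292897 = 378 - 292897 = -292519$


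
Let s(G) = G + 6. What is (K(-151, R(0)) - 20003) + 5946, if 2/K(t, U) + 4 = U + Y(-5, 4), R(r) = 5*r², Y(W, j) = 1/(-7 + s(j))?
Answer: -154633/11 ≈ -14058.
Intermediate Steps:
s(G) = 6 + G
Y(W, j) = 1/(-1 + j) (Y(W, j) = 1/(-7 + (6 + j)) = 1/(-1 + j))
K(t, U) = 2/(-11/3 + U) (K(t, U) = 2/(-4 + (U + 1/(-1 + 4))) = 2/(-4 + (U + 1/3)) = 2/(-4 + (U + ⅓)) = 2/(-4 + (⅓ + U)) = 2/(-11/3 + U))
(K(-151, R(0)) - 20003) + 5946 = (6/(-11 + 3*(5*0²)) - 20003) + 5946 = (6/(-11 + 3*(5*0)) - 20003) + 5946 = (6/(-11 + 3*0) - 20003) + 5946 = (6/(-11 + 0) - 20003) + 5946 = (6/(-11) - 20003) + 5946 = (6*(-1/11) - 20003) + 5946 = (-6/11 - 20003) + 5946 = -220039/11 + 5946 = -154633/11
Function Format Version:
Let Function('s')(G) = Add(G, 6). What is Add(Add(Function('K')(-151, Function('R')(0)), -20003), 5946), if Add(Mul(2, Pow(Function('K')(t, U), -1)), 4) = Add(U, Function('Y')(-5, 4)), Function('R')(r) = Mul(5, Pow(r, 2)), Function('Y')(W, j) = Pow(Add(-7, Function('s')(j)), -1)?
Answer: Rational(-154633, 11) ≈ -14058.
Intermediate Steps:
Function('s')(G) = Add(6, G)
Function('Y')(W, j) = Pow(Add(-1, j), -1) (Function('Y')(W, j) = Pow(Add(-7, Add(6, j)), -1) = Pow(Add(-1, j), -1))
Function('K')(t, U) = Mul(2, Pow(Add(Rational(-11, 3), U), -1)) (Function('K')(t, U) = Mul(2, Pow(Add(-4, Add(U, Pow(Add(-1, 4), -1))), -1)) = Mul(2, Pow(Add(-4, Add(U, Pow(3, -1))), -1)) = Mul(2, Pow(Add(-4, Add(U, Rational(1, 3))), -1)) = Mul(2, Pow(Add(-4, Add(Rational(1, 3), U)), -1)) = Mul(2, Pow(Add(Rational(-11, 3), U), -1)))
Add(Add(Function('K')(-151, Function('R')(0)), -20003), 5946) = Add(Add(Mul(6, Pow(Add(-11, Mul(3, Mul(5, Pow(0, 2)))), -1)), -20003), 5946) = Add(Add(Mul(6, Pow(Add(-11, Mul(3, Mul(5, 0))), -1)), -20003), 5946) = Add(Add(Mul(6, Pow(Add(-11, Mul(3, 0)), -1)), -20003), 5946) = Add(Add(Mul(6, Pow(Add(-11, 0), -1)), -20003), 5946) = Add(Add(Mul(6, Pow(-11, -1)), -20003), 5946) = Add(Add(Mul(6, Rational(-1, 11)), -20003), 5946) = Add(Add(Rational(-6, 11), -20003), 5946) = Add(Rational(-220039, 11), 5946) = Rational(-154633, 11)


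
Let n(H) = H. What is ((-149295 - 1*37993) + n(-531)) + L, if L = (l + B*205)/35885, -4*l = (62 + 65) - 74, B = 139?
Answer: -26959425333/143540 ≈ -1.8782e+5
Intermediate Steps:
l = -53/4 (l = -((62 + 65) - 74)/4 = -(127 - 74)/4 = -1/4*53 = -53/4 ≈ -13.250)
L = 113927/143540 (L = (-53/4 + 139*205)/35885 = (-53/4 + 28495)*(1/35885) = (113927/4)*(1/35885) = 113927/143540 ≈ 0.79370)
((-149295 - 1*37993) + n(-531)) + L = ((-149295 - 1*37993) - 531) + 113927/143540 = ((-149295 - 37993) - 531) + 113927/143540 = (-187288 - 531) + 113927/143540 = -187819 + 113927/143540 = -26959425333/143540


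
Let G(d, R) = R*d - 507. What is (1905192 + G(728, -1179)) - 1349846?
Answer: -303473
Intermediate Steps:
G(d, R) = -507 + R*d
(1905192 + G(728, -1179)) - 1349846 = (1905192 + (-507 - 1179*728)) - 1349846 = (1905192 + (-507 - 858312)) - 1349846 = (1905192 - 858819) - 1349846 = 1046373 - 1349846 = -303473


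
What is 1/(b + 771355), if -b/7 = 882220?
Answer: -1/5404185 ≈ -1.8504e-7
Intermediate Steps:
b = -6175540 (b = -7*882220 = -6175540)
1/(b + 771355) = 1/(-6175540 + 771355) = 1/(-5404185) = -1/5404185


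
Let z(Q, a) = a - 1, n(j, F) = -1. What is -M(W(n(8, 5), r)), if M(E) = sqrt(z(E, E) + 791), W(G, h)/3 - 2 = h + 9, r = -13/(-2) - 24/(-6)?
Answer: -sqrt(3418)/2 ≈ -29.232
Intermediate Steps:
z(Q, a) = -1 + a
r = 21/2 (r = -13*(-1/2) - 24*(-1/6) = 13/2 + 4 = 21/2 ≈ 10.500)
W(G, h) = 33 + 3*h (W(G, h) = 6 + 3*(h + 9) = 6 + 3*(9 + h) = 6 + (27 + 3*h) = 33 + 3*h)
M(E) = sqrt(790 + E) (M(E) = sqrt((-1 + E) + 791) = sqrt(790 + E))
-M(W(n(8, 5), r)) = -sqrt(790 + (33 + 3*(21/2))) = -sqrt(790 + (33 + 63/2)) = -sqrt(790 + 129/2) = -sqrt(1709/2) = -sqrt(3418)/2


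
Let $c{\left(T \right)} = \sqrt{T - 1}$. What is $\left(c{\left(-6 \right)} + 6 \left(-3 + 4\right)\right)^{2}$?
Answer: $\left(6 + i \sqrt{7}\right)^{2} \approx 29.0 + 31.749 i$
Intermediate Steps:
$c{\left(T \right)} = \sqrt{-1 + T}$
$\left(c{\left(-6 \right)} + 6 \left(-3 + 4\right)\right)^{2} = \left(\sqrt{-1 - 6} + 6 \left(-3 + 4\right)\right)^{2} = \left(\sqrt{-7} + 6 \cdot 1\right)^{2} = \left(i \sqrt{7} + 6\right)^{2} = \left(6 + i \sqrt{7}\right)^{2}$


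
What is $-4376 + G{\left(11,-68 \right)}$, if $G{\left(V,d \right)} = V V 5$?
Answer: $-3771$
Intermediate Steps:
$G{\left(V,d \right)} = 5 V^{2}$ ($G{\left(V,d \right)} = V^{2} \cdot 5 = 5 V^{2}$)
$-4376 + G{\left(11,-68 \right)} = -4376 + 5 \cdot 11^{2} = -4376 + 5 \cdot 121 = -4376 + 605 = -3771$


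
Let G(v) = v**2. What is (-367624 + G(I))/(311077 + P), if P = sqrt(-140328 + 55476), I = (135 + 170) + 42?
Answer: -76902900555/96768984781 + 1483290*I*sqrt(2357)/96768984781 ≈ -0.79471 + 0.00074417*I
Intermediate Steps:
I = 347 (I = 305 + 42 = 347)
P = 6*I*sqrt(2357) (P = sqrt(-84852) = 6*I*sqrt(2357) ≈ 291.29*I)
(-367624 + G(I))/(311077 + P) = (-367624 + 347**2)/(311077 + 6*I*sqrt(2357)) = (-367624 + 120409)/(311077 + 6*I*sqrt(2357)) = -247215/(311077 + 6*I*sqrt(2357))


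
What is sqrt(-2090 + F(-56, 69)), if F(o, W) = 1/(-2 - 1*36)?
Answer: I*sqrt(3017998)/38 ≈ 45.717*I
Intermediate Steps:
F(o, W) = -1/38 (F(o, W) = 1/(-2 - 36) = 1/(-38) = -1/38)
sqrt(-2090 + F(-56, 69)) = sqrt(-2090 - 1/38) = sqrt(-79421/38) = I*sqrt(3017998)/38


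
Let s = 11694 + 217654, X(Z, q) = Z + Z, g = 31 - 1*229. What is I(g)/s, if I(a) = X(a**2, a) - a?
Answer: 39303/114674 ≈ 0.34274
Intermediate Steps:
g = -198 (g = 31 - 229 = -198)
X(Z, q) = 2*Z
I(a) = -a + 2*a**2 (I(a) = 2*a**2 - a = -a + 2*a**2)
s = 229348
I(g)/s = -198*(-1 + 2*(-198))/229348 = -198*(-1 - 396)*(1/229348) = -198*(-397)*(1/229348) = 78606*(1/229348) = 39303/114674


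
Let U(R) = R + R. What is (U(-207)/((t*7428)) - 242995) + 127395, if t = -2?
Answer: -286225531/2476 ≈ -1.1560e+5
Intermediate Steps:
U(R) = 2*R
(U(-207)/((t*7428)) - 242995) + 127395 = ((2*(-207))/((-2*7428)) - 242995) + 127395 = (-414/(-14856) - 242995) + 127395 = (-414*(-1/14856) - 242995) + 127395 = (69/2476 - 242995) + 127395 = -601655551/2476 + 127395 = -286225531/2476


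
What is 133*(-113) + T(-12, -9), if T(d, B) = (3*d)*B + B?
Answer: -14714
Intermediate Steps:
T(d, B) = B + 3*B*d (T(d, B) = 3*B*d + B = B + 3*B*d)
133*(-113) + T(-12, -9) = 133*(-113) - 9*(1 + 3*(-12)) = -15029 - 9*(1 - 36) = -15029 - 9*(-35) = -15029 + 315 = -14714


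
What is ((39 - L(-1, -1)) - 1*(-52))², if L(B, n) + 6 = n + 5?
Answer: 8649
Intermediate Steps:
L(B, n) = -1 + n (L(B, n) = -6 + (n + 5) = -6 + (5 + n) = -1 + n)
((39 - L(-1, -1)) - 1*(-52))² = ((39 - (-1 - 1)) - 1*(-52))² = ((39 - 1*(-2)) + 52)² = ((39 + 2) + 52)² = (41 + 52)² = 93² = 8649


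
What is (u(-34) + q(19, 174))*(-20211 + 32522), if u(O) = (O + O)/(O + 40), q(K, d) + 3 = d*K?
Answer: 121571125/3 ≈ 4.0524e+7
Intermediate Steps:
q(K, d) = -3 + K*d (q(K, d) = -3 + d*K = -3 + K*d)
u(O) = 2*O/(40 + O) (u(O) = (2*O)/(40 + O) = 2*O/(40 + O))
(u(-34) + q(19, 174))*(-20211 + 32522) = (2*(-34)/(40 - 34) + (-3 + 19*174))*(-20211 + 32522) = (2*(-34)/6 + (-3 + 3306))*12311 = (2*(-34)*(⅙) + 3303)*12311 = (-34/3 + 3303)*12311 = (9875/3)*12311 = 121571125/3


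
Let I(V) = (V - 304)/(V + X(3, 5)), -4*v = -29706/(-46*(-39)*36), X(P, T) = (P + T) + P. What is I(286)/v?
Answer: -28704/54461 ≈ -0.52706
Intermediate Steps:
X(P, T) = T + 2*P
v = 4951/43056 (v = -(-14853)/(2*(-46*(-39)*36)) = -(-14853)/(2*(1794*36)) = -(-14853)/(2*64584) = -1/4*(-4951/10764) = 4951/43056 ≈ 0.11499)
I(V) = (-304 + V)/(11 + V) (I(V) = (V - 304)/(V + (5 + 2*3)) = (-304 + V)/(V + (5 + 6)) = (-304 + V)/(V + 11) = (-304 + V)/(11 + V))
I(286)/v = ((-304 + 286)/(11 + 286))/(4951/43056) = (-18/297)*(43056/4951) = ((1/297)*(-18))*(43056/4951) = -2/33*43056/4951 = -28704/54461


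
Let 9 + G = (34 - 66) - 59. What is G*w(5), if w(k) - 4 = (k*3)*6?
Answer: -9400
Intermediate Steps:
w(k) = 4 + 18*k (w(k) = 4 + (k*3)*6 = 4 + (3*k)*6 = 4 + 18*k)
G = -100 (G = -9 + ((34 - 66) - 59) = -9 + (-32 - 59) = -9 - 91 = -100)
G*w(5) = -100*(4 + 18*5) = -100*(4 + 90) = -100*94 = -9400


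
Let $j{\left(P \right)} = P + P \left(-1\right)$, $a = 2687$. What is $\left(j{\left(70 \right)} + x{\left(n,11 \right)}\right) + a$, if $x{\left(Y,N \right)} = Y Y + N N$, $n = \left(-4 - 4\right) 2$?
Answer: $3064$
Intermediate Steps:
$j{\left(P \right)} = 0$ ($j{\left(P \right)} = P - P = 0$)
$n = -16$ ($n = \left(-8\right) 2 = -16$)
$x{\left(Y,N \right)} = N^{2} + Y^{2}$ ($x{\left(Y,N \right)} = Y^{2} + N^{2} = N^{2} + Y^{2}$)
$\left(j{\left(70 \right)} + x{\left(n,11 \right)}\right) + a = \left(0 + \left(11^{2} + \left(-16\right)^{2}\right)\right) + 2687 = \left(0 + \left(121 + 256\right)\right) + 2687 = \left(0 + 377\right) + 2687 = 377 + 2687 = 3064$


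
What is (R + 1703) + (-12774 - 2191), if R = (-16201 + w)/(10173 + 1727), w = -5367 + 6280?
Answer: -5636896/425 ≈ -13263.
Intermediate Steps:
w = 913
R = -546/425 (R = (-16201 + 913)/(10173 + 1727) = -15288/11900 = -15288*1/11900 = -546/425 ≈ -1.2847)
(R + 1703) + (-12774 - 2191) = (-546/425 + 1703) + (-12774 - 2191) = 723229/425 - 14965 = -5636896/425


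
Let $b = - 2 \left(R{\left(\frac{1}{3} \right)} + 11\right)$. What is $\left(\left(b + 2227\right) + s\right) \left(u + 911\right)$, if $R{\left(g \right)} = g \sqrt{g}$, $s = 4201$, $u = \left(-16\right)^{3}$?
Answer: $-20403110 + \frac{6370 \sqrt{3}}{9} \approx -2.0402 \cdot 10^{7}$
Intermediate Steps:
$u = -4096$
$R{\left(g \right)} = g^{\frac{3}{2}}$
$b = -22 - \frac{2 \sqrt{3}}{9}$ ($b = - 2 \left(\left(\frac{1}{3}\right)^{\frac{3}{2}} + 11\right) = - 2 \left(\frac{\sqrt{3}}{9} + 11\right) = - 2 \left(11 + \frac{\sqrt{3}}{9}\right) = -22 - \frac{2 \sqrt{3}}{9} \approx -22.385$)
$\left(\left(b + 2227\right) + s\right) \left(u + 911\right) = \left(\left(\left(-22 - \frac{2 \sqrt{3}}{9}\right) + 2227\right) + 4201\right) \left(-4096 + 911\right) = \left(\left(2205 - \frac{2 \sqrt{3}}{9}\right) + 4201\right) \left(-3185\right) = \left(6406 - \frac{2 \sqrt{3}}{9}\right) \left(-3185\right) = -20403110 + \frac{6370 \sqrt{3}}{9}$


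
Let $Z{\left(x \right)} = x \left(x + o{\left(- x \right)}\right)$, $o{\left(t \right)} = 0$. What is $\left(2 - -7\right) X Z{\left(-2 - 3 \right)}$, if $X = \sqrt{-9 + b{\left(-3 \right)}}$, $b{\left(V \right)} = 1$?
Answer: $450 i \sqrt{2} \approx 636.4 i$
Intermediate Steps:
$Z{\left(x \right)} = x^{2}$ ($Z{\left(x \right)} = x \left(x + 0\right) = x x = x^{2}$)
$X = 2 i \sqrt{2}$ ($X = \sqrt{-9 + 1} = \sqrt{-8} = 2 i \sqrt{2} \approx 2.8284 i$)
$\left(2 - -7\right) X Z{\left(-2 - 3 \right)} = \left(2 - -7\right) 2 i \sqrt{2} \left(-2 - 3\right)^{2} = \left(2 + 7\right) 2 i \sqrt{2} \left(-2 - 3\right)^{2} = 9 \cdot 2 i \sqrt{2} \left(-5\right)^{2} = 18 i \sqrt{2} \cdot 25 = 450 i \sqrt{2}$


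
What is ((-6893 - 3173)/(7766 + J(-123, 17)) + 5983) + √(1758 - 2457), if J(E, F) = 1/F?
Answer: 789722487/132023 + I*√699 ≈ 5981.7 + 26.439*I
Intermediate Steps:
((-6893 - 3173)/(7766 + J(-123, 17)) + 5983) + √(1758 - 2457) = ((-6893 - 3173)/(7766 + 1/17) + 5983) + √(1758 - 2457) = (-10066/(7766 + 1/17) + 5983) + √(-699) = (-10066/132023/17 + 5983) + I*√699 = (-10066*17/132023 + 5983) + I*√699 = (-171122/132023 + 5983) + I*√699 = 789722487/132023 + I*√699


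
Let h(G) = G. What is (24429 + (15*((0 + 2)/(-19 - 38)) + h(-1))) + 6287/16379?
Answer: 7601973691/311201 ≈ 24428.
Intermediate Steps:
(24429 + (15*((0 + 2)/(-19 - 38)) + h(-1))) + 6287/16379 = (24429 + (15*((0 + 2)/(-19 - 38)) - 1)) + 6287/16379 = (24429 + (15*(2/(-57)) - 1)) + 6287*(1/16379) = (24429 + (15*(2*(-1/57)) - 1)) + 6287/16379 = (24429 + (15*(-2/57) - 1)) + 6287/16379 = (24429 + (-10/19 - 1)) + 6287/16379 = (24429 - 29/19) + 6287/16379 = 464122/19 + 6287/16379 = 7601973691/311201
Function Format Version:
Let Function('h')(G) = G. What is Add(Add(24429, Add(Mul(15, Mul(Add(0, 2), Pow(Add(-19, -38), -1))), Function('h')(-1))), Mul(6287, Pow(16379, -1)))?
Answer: Rational(7601973691, 311201) ≈ 24428.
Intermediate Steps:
Add(Add(24429, Add(Mul(15, Mul(Add(0, 2), Pow(Add(-19, -38), -1))), Function('h')(-1))), Mul(6287, Pow(16379, -1))) = Add(Add(24429, Add(Mul(15, Mul(Add(0, 2), Pow(Add(-19, -38), -1))), -1)), Mul(6287, Pow(16379, -1))) = Add(Add(24429, Add(Mul(15, Mul(2, Pow(-57, -1))), -1)), Mul(6287, Rational(1, 16379))) = Add(Add(24429, Add(Mul(15, Mul(2, Rational(-1, 57))), -1)), Rational(6287, 16379)) = Add(Add(24429, Add(Mul(15, Rational(-2, 57)), -1)), Rational(6287, 16379)) = Add(Add(24429, Add(Rational(-10, 19), -1)), Rational(6287, 16379)) = Add(Add(24429, Rational(-29, 19)), Rational(6287, 16379)) = Add(Rational(464122, 19), Rational(6287, 16379)) = Rational(7601973691, 311201)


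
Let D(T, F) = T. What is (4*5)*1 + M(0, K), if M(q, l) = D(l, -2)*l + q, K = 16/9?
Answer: 1876/81 ≈ 23.160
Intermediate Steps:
K = 16/9 (K = 16*(⅑) = 16/9 ≈ 1.7778)
M(q, l) = q + l² (M(q, l) = l*l + q = l² + q = q + l²)
(4*5)*1 + M(0, K) = (4*5)*1 + (0 + (16/9)²) = 20*1 + (0 + 256/81) = 20 + 256/81 = 1876/81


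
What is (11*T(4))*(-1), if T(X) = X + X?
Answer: -88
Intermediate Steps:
T(X) = 2*X
(11*T(4))*(-1) = (11*(2*4))*(-1) = (11*8)*(-1) = 88*(-1) = -88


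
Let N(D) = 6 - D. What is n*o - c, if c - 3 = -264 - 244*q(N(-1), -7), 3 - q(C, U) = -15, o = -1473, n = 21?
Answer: -26280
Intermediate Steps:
q(C, U) = 18 (q(C, U) = 3 - 1*(-15) = 3 + 15 = 18)
c = -4653 (c = 3 + (-264 - 244*18) = 3 + (-264 - 4392) = 3 - 4656 = -4653)
n*o - c = 21*(-1473) - 1*(-4653) = -30933 + 4653 = -26280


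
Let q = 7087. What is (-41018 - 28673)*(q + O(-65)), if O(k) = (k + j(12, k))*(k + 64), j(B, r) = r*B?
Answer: -552789012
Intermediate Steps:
j(B, r) = B*r
O(k) = 13*k*(64 + k) (O(k) = (k + 12*k)*(k + 64) = (13*k)*(64 + k) = 13*k*(64 + k))
(-41018 - 28673)*(q + O(-65)) = (-41018 - 28673)*(7087 + 13*(-65)*(64 - 65)) = -69691*(7087 + 13*(-65)*(-1)) = -69691*(7087 + 845) = -69691*7932 = -552789012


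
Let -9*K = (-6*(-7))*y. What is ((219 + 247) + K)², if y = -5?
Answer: 2155024/9 ≈ 2.3945e+5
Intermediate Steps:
K = 70/3 (K = -(-6*(-7))*(-5)/9 = -14*(-5)/3 = -⅑*(-210) = 70/3 ≈ 23.333)
((219 + 247) + K)² = ((219 + 247) + 70/3)² = (466 + 70/3)² = (1468/3)² = 2155024/9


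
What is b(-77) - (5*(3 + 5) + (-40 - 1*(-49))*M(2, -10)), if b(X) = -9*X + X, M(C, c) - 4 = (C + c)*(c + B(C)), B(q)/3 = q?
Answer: 252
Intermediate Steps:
B(q) = 3*q
M(C, c) = 4 + (C + c)*(c + 3*C)
b(X) = -8*X
b(-77) - (5*(3 + 5) + (-40 - 1*(-49))*M(2, -10)) = -8*(-77) - (5*(3 + 5) + (-40 - 1*(-49))*(4 + (-10)² + 3*2² + 4*2*(-10))) = 616 - (5*8 + (-40 + 49)*(4 + 100 + 3*4 - 80)) = 616 - (40 + 9*(4 + 100 + 12 - 80)) = 616 - (40 + 9*36) = 616 - (40 + 324) = 616 - 1*364 = 616 - 364 = 252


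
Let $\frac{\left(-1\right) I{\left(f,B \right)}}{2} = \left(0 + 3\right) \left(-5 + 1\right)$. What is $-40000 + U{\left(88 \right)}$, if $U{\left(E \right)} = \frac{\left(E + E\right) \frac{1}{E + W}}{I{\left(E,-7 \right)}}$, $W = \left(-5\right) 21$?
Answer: $- \frac{2040022}{51} \approx -40000.0$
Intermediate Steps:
$I{\left(f,B \right)} = 24$ ($I{\left(f,B \right)} = - 2 \left(0 + 3\right) \left(-5 + 1\right) = - 2 \cdot 3 \left(-4\right) = \left(-2\right) \left(-12\right) = 24$)
$W = -105$
$U{\left(E \right)} = \frac{E}{12 \left(-105 + E\right)}$ ($U{\left(E \right)} = \frac{\left(E + E\right) \frac{1}{E - 105}}{24} = \frac{2 E}{-105 + E} \frac{1}{24} = \frac{E}{12 \left(-105 + E\right)}$)
$-40000 + U{\left(88 \right)} = -40000 + \frac{1}{12} \cdot 88 \frac{1}{-105 + 88} = -40000 + \frac{1}{12} \cdot 88 \frac{1}{-17} = -40000 + \frac{1}{12} \cdot 88 \left(- \frac{1}{17}\right) = -40000 - \frac{22}{51} = - \frac{2040022}{51}$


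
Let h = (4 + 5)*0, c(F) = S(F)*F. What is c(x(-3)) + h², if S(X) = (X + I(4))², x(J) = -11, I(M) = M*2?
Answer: -99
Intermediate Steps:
I(M) = 2*M
S(X) = (8 + X)² (S(X) = (X + 2*4)² = (X + 8)² = (8 + X)²)
c(F) = F*(8 + F)² (c(F) = (8 + F)²*F = F*(8 + F)²)
h = 0 (h = 9*0 = 0)
c(x(-3)) + h² = -11*(8 - 11)² + 0² = -11*(-3)² + 0 = -11*9 + 0 = -99 + 0 = -99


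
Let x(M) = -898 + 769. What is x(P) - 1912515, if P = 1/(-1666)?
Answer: -1912644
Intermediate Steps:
P = -1/1666 ≈ -0.00060024
x(M) = -129
x(P) - 1912515 = -129 - 1912515 = -1912644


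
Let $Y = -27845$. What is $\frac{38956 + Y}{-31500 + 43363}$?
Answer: $\frac{11111}{11863} \approx 0.93661$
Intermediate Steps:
$\frac{38956 + Y}{-31500 + 43363} = \frac{38956 - 27845}{-31500 + 43363} = \frac{11111}{11863}$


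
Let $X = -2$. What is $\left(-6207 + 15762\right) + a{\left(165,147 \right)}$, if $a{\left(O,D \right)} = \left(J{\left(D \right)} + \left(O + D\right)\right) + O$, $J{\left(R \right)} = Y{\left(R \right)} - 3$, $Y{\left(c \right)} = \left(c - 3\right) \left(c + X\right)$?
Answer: $30909$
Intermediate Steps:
$Y{\left(c \right)} = \left(-3 + c\right) \left(-2 + c\right)$ ($Y{\left(c \right)} = \left(c - 3\right) \left(c - 2\right) = \left(-3 + c\right) \left(-2 + c\right)$)
$J{\left(R \right)} = 3 + R^{2} - 5 R$ ($J{\left(R \right)} = \left(6 + R^{2} - 5 R\right) - 3 = 3 + R^{2} - 5 R$)
$a{\left(O,D \right)} = 3 + D^{2} - 4 D + 2 O$ ($a{\left(O,D \right)} = \left(\left(3 + D^{2} - 5 D\right) + \left(O + D\right)\right) + O = \left(\left(3 + D^{2} - 5 D\right) + \left(D + O\right)\right) + O = \left(3 + O + D^{2} - 4 D\right) + O = 3 + D^{2} - 4 D + 2 O$)
$\left(-6207 + 15762\right) + a{\left(165,147 \right)} = \left(-6207 + 15762\right) + \left(3 + 147^{2} - 588 + 2 \cdot 165\right) = 9555 + \left(3 + 21609 - 588 + 330\right) = 9555 + 21354 = 30909$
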